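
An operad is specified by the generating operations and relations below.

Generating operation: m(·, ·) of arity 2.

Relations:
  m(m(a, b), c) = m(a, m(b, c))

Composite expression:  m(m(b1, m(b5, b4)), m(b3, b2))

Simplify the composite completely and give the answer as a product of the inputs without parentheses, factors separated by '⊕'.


b1 ⊕ b5 ⊕ b4 ⊕ b3 ⊕ b2

Associativity of m dissolves the nesting; only the b-input order survives.
m(b5, b4) collapses to b5 ⊕ b4
m(b1, m(b5, b4)) collapses to b1 ⊕ b5 ⊕ b4
m(b3, b2) collapses to b3 ⊕ b2
m(m(b1, m(b5, b4)), m(b3, b2)) collapses to b1 ⊕ b5 ⊕ b4 ⊕ b3 ⊕ b2


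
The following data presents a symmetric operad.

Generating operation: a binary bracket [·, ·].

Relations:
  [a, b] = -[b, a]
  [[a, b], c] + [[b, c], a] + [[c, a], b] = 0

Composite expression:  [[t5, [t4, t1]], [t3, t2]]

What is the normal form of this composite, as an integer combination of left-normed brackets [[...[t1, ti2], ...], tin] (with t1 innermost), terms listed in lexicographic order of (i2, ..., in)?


-[[[[t1, t4], t5], t2], t3] + [[[[t1, t4], t5], t3], t2]

A multilinear Lie element is pinned by t1-initial words (t1 innermost).
Composite bracket: [[t5, [t4, t1]], [t3, t2]]
Applying ab - ba throughout gives 16 signed words (2^4 = 16).
Keep just the words that open with t1:
  t1t4t5t2t3 appears with sign -1, giving the term -[[[[t1, t4], t5], t2], t3]
  t1t4t5t3t2 appears with sign +1, giving the term +[[[[t1, t4], t5], t3], t2]


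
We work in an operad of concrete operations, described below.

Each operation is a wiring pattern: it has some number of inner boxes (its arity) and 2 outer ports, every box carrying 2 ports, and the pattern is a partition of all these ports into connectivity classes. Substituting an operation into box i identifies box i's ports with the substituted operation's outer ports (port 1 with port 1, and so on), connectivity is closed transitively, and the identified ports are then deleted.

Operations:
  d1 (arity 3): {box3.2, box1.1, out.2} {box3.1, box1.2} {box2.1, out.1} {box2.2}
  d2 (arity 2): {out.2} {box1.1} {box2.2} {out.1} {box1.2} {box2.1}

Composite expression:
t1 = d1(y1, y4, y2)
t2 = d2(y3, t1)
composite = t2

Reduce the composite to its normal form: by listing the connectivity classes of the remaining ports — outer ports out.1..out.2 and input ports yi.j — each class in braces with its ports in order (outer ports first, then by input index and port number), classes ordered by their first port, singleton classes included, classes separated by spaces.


Reachability decides: close wires over d2-identified ports.
composing d1 on (y1, y4, y2), with out.j its own outer ports: {out.1, y4.1} {out.2, y1.1, y2.2} {y1.2, y2.1} {y4.2}
composing d2 on (y3, y1, y4, y2), with out.j its own outer ports: {out.1} {out.2} {y1.1, y2.2} {y1.2, y2.1} {y3.1} {y3.2} {y4.1} {y4.2}

{out.1} {out.2} {y1.1, y2.2} {y1.2, y2.1} {y3.1} {y3.2} {y4.1} {y4.2}


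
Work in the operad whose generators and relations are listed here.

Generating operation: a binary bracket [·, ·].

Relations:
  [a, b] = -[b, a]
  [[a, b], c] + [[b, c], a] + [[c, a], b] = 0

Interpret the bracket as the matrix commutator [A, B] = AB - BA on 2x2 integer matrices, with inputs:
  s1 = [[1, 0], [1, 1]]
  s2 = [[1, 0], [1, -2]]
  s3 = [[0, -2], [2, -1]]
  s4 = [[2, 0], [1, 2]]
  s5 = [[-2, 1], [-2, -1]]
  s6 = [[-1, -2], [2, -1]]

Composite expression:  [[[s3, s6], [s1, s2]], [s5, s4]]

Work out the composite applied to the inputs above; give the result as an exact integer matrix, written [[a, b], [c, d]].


[s3, s6] = [[0, -2], [-2, 0]]
[s1, s2] = [[0, 0], [3, 0]]
[[s3, s6], [s1, s2]] = [[-6, 0], [0, 6]]
[s5, s4] = [[1, 0], [1, -1]]
[[[s3, s6], [s1, s2]], [s5, s4]] = [[0, 0], [12, 0]]

[[0, 0], [12, 0]]


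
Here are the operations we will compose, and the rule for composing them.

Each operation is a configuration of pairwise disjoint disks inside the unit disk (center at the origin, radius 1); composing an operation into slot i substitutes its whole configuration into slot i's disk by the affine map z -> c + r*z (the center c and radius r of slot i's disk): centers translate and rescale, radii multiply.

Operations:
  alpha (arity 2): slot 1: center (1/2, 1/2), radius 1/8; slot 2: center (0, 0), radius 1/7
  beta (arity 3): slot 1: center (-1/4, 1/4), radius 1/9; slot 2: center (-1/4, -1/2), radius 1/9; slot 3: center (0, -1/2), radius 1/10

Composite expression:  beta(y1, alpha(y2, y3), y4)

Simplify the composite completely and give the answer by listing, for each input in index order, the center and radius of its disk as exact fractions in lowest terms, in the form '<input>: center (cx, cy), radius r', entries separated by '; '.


y1: center (-1/4, 1/4), radius 1/9; y2: center (-7/36, -4/9), radius 1/72; y3: center (-1/4, -1/2), radius 1/63; y4: center (0, -1/2), radius 1/10

Only the slot chain above each y matters under beta; compose those maps.
input y1: composing its 1 substitution step yields center (-1/4, 1/4), radius 1/9
input y2: composing its 2 substitution steps yields center (-7/36, -4/9), radius 1/72
input y3: composing its 2 substitution steps yields center (-1/4, -1/2), radius 1/63
input y4: composing its 1 substitution step yields center (0, -1/2), radius 1/10


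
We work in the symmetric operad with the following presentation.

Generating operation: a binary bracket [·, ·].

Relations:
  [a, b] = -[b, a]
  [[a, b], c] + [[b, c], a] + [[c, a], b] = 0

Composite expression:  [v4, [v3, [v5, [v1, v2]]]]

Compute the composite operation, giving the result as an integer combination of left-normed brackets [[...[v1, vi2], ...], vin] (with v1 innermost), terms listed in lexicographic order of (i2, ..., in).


A multilinear Lie element is pinned by v1-initial words (v1 innermost).
Composite bracket: [v4, [v3, [v5, [v1, v2]]]]
Full expansion: 16 signed words from ab - ba (2^4 = 16).
Only words starting with v1 matter:
  sign of v1v2v5v3v4 is -1, so it contributes -[[[[v1, v2], v5], v3], v4]

-[[[[v1, v2], v5], v3], v4]


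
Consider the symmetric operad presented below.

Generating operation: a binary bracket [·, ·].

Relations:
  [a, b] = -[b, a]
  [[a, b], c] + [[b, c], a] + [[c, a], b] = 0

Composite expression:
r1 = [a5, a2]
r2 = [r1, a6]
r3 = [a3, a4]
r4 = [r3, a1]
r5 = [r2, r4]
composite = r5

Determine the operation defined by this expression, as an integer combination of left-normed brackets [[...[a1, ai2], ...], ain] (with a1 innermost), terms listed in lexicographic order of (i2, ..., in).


-[[[[[a1, a3], a4], a2], a5], a6] + [[[[[a1, a3], a4], a5], a2], a6] + [[[[[a1, a3], a4], a6], a2], a5] - [[[[[a1, a3], a4], a6], a5], a2] + [[[[[a1, a4], a3], a2], a5], a6] - [[[[[a1, a4], a3], a5], a2], a6] - [[[[[a1, a4], a3], a6], a2], a5] + [[[[[a1, a4], a3], a6], a5], a2]

Skip Jacobi rewriting: expand, keep a1-initial words, read off terms.
Composite bracket: [[[a5, a2], a6], [[a3, a4], a1]]
The bracket unfolds into 32 signed words via [a, b] = ab - ba (2^5 = 32).
Coefficients come from the a1-initial words:
  word a1a3a4a2a5a6 has sign -1, contributing -[[[[[a1, a3], a4], a2], a5], a6]
  word a1a3a4a5a2a6 has sign +1, contributing +[[[[[a1, a3], a4], a5], a2], a6]
  word a1a3a4a6a2a5 has sign +1, contributing +[[[[[a1, a3], a4], a6], a2], a5]
  word a1a3a4a6a5a2 has sign -1, contributing -[[[[[a1, a3], a4], a6], a5], a2]
  word a1a4a3a2a5a6 has sign +1, contributing +[[[[[a1, a4], a3], a2], a5], a6]
  word a1a4a3a5a2a6 has sign -1, contributing -[[[[[a1, a4], a3], a5], a2], a6]
  word a1a4a3a6a2a5 has sign -1, contributing -[[[[[a1, a4], a3], a6], a2], a5]
  word a1a4a3a6a5a2 has sign +1, contributing +[[[[[a1, a4], a3], a6], a5], a2]


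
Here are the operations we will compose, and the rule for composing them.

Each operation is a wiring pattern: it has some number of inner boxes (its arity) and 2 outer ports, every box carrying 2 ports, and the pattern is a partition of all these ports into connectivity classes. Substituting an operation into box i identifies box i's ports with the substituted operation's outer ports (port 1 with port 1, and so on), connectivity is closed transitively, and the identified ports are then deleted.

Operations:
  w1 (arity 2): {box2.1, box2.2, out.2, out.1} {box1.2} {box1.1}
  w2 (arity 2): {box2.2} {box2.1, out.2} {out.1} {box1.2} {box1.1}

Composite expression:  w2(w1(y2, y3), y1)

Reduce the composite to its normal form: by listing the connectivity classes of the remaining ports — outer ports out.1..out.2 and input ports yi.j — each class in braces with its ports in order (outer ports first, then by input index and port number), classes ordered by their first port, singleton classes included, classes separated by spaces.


Two ports join when wires chain via w2-identified ports.
w1 over (y2, y3) gives {out.1, out.2, y3.1, y3.2} {y2.1} {y2.2}, out.j being that stage's outer ports
w2 over (y2, y3, y1) gives {out.1} {out.2, y1.1} {y1.2} {y2.1} {y2.2} {y3.1, y3.2}, out.j being that stage's outer ports

{out.1} {out.2, y1.1} {y1.2} {y2.1} {y2.2} {y3.1, y3.2}


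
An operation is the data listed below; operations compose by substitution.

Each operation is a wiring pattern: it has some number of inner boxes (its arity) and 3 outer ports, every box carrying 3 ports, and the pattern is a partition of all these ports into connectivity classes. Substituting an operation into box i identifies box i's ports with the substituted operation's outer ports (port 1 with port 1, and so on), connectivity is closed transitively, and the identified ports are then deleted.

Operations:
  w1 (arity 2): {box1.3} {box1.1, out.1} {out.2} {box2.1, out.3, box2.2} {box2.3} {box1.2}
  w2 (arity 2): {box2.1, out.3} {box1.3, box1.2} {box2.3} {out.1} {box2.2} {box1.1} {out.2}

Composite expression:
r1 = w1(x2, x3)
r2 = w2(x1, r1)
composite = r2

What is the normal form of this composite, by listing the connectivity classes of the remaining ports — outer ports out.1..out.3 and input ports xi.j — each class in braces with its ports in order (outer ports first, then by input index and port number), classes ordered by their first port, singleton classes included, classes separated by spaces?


{out.1} {out.2} {out.3, x2.1} {x1.1} {x1.2, x1.3} {x2.2} {x2.3} {x3.1, x3.2} {x3.3}

Reachability decides: close wires over w2-identified ports.
w1 over (x2, x3) gives {out.1, x2.1} {out.2} {out.3, x3.1, x3.2} {x2.2} {x2.3} {x3.3}, out.j being that stage's outer ports
w2 over (x1, x2, x3) gives {out.1} {out.2} {out.3, x2.1} {x1.1} {x1.2, x1.3} {x2.2} {x2.3} {x3.1, x3.2} {x3.3}, out.j being that stage's outer ports


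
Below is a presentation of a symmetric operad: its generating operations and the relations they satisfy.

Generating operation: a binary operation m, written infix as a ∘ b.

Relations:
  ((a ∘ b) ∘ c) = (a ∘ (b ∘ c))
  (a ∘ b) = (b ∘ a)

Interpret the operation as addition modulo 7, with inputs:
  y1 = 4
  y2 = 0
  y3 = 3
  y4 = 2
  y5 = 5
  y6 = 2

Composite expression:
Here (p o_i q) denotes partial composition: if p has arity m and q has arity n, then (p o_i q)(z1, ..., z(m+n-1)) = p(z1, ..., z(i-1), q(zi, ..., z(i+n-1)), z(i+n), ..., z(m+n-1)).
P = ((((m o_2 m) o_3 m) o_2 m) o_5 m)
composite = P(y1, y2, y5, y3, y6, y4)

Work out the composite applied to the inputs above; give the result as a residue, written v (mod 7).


(y2 ∘ y5) = 5
(y6 ∘ y4) = 4
(y3 ∘ (y6 ∘ y4)) = 0
((y2 ∘ y5) ∘ (y3 ∘ (y6 ∘ y4))) = 5
(y1 ∘ ((y2 ∘ y5) ∘ (y3 ∘ (y6 ∘ y4)))) = 2

2 (mod 7)


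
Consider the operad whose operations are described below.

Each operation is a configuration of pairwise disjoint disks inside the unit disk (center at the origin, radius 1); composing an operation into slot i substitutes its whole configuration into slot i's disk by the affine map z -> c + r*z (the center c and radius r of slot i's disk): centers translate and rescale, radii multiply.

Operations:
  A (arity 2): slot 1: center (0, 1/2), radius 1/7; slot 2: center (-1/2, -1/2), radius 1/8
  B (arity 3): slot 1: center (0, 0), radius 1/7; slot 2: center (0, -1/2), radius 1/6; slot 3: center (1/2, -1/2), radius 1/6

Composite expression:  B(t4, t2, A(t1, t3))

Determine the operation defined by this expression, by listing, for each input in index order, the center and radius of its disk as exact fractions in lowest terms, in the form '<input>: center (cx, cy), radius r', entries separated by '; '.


t1: center (1/2, -5/12), radius 1/42; t2: center (0, -1/2), radius 1/6; t3: center (5/12, -7/12), radius 1/48; t4: center (0, 0), radius 1/7

Nesting under B composes maps z -> c + r*z down each t-path.
t4 passes through 1 substitution, ending at center (0, 0), radius 1/7
t2 passes through 1 substitution, ending at center (0, -1/2), radius 1/6
t1 passes through 2 substitutions, ending at center (1/2, -5/12), radius 1/42
t3 passes through 2 substitutions, ending at center (5/12, -7/12), radius 1/48


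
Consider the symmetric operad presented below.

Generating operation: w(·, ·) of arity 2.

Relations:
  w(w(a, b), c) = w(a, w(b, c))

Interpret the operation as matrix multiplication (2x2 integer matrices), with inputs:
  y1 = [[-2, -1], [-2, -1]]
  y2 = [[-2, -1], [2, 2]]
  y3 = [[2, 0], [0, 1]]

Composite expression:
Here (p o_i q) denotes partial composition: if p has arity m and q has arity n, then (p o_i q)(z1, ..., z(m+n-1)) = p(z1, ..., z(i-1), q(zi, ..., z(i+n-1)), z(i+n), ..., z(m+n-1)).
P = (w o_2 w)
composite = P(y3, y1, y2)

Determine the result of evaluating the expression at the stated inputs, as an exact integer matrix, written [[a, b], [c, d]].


[[4, 0], [2, 0]]

w(y1, y2) = [[2, 0], [2, 0]]
w(y3, w(y1, y2)) = [[4, 0], [2, 0]]


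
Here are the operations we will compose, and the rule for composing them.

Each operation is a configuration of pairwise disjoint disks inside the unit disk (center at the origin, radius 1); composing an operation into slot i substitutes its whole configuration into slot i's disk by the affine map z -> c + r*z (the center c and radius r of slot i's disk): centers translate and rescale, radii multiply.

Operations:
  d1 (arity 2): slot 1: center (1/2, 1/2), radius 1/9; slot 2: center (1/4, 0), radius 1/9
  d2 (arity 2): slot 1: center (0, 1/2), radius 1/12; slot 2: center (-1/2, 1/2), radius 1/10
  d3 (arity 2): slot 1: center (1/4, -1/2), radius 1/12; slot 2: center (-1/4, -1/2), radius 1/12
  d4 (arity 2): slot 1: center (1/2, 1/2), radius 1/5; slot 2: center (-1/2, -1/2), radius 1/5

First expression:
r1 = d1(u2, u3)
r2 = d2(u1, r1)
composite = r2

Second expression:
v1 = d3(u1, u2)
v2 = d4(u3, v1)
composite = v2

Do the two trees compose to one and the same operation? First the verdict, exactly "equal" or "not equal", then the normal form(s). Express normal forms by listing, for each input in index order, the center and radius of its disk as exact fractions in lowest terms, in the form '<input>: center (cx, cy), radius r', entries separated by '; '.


not equal — first u1: center (0, 1/2), radius 1/12; u2: center (-9/20, 11/20), radius 1/90; u3: center (-19/40, 1/2), radius 1/90, second u1: center (-9/20, -3/5), radius 1/60; u2: center (-11/20, -3/5), radius 1/60; u3: center (1/2, 1/2), radius 1/5

The first composite normalizes to u1: center (0, 1/2), radius 1/12; u2: center (-9/20, 11/20), radius 1/90; u3: center (-19/40, 1/2), radius 1/90
The second composite normalizes to u1: center (-9/20, -3/5), radius 1/60; u2: center (-11/20, -3/5), radius 1/60; u3: center (1/2, 1/2), radius 1/5
The normal forms differ: not equal.


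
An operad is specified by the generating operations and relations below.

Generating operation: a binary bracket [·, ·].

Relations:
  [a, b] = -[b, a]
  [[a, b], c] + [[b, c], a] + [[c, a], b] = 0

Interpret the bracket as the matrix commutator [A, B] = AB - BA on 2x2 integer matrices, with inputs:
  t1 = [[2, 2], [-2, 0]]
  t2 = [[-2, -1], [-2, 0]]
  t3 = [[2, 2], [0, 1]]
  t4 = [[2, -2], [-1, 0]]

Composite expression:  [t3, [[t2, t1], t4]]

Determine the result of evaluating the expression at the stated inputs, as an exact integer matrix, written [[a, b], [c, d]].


[t2, t1] = [[6, -2], [-8, -6]]
[[t2, t1], t4] = [[-14, -20], [-4, 14]]
[t3, [[t2, t1], t4]] = [[-8, 36], [4, 8]]

[[-8, 36], [4, 8]]


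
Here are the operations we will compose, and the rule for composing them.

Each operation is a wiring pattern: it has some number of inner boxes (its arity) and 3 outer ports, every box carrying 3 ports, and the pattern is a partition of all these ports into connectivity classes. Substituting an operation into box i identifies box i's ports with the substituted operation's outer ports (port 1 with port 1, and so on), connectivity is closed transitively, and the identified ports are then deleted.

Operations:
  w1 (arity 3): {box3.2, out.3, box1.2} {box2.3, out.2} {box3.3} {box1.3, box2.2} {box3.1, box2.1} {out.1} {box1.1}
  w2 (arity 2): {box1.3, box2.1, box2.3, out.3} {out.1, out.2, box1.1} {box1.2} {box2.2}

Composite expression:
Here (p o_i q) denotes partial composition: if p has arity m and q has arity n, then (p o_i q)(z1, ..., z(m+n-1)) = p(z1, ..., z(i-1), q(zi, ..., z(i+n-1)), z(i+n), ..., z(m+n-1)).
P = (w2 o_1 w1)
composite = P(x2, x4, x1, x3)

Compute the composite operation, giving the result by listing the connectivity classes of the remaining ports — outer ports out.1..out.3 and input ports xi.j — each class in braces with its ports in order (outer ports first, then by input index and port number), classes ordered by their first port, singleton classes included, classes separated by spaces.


{out.1, out.2} {out.3, x1.2, x2.2, x3.1, x3.3} {x1.1, x4.1} {x1.3} {x2.1} {x2.3, x4.2} {x3.2} {x4.3}

Substituting into w2 glues patterns; closure does the rest.
after w1, the pattern on (x2, x4, x1) reads {out.1} {out.2, x4.3} {out.3, x1.2, x2.2} {x1.1, x4.1} {x1.3} {x2.1} {x2.3, x4.2} (out.j = its outer ports)
after w2, the pattern on (x2, x4, x1, x3) reads {out.1, out.2} {out.3, x1.2, x2.2, x3.1, x3.3} {x1.1, x4.1} {x1.3} {x2.1} {x2.3, x4.2} {x3.2} {x4.3} (out.j = its outer ports)


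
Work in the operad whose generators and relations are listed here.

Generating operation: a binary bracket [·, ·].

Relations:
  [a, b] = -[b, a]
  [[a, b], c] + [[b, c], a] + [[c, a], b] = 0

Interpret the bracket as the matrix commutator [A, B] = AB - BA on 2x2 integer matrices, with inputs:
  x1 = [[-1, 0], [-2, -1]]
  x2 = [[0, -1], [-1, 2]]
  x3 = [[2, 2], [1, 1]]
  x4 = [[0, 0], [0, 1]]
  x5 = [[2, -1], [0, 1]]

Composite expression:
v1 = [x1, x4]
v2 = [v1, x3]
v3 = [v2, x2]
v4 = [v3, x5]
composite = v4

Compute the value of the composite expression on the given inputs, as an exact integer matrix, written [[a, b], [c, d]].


[[-12, -12], [-12, 12]]


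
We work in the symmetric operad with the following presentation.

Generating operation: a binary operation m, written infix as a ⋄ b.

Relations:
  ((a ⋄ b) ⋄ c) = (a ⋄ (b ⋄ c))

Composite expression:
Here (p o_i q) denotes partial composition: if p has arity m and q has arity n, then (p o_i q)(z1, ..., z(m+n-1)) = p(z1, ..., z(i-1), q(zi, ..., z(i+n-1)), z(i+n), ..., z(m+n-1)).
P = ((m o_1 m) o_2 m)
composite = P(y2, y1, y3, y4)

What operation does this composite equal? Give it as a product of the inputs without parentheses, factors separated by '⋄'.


y2 ⋄ y1 ⋄ y3 ⋄ y4

The m-tree's shape is irrelevant; the y-reading-order decides.
(y1 ⋄ y3) reduces to y1 ⋄ y3
(y2 ⋄ (y1 ⋄ y3)) reduces to y2 ⋄ y1 ⋄ y3
((y2 ⋄ (y1 ⋄ y3)) ⋄ y4) reduces to y2 ⋄ y1 ⋄ y3 ⋄ y4


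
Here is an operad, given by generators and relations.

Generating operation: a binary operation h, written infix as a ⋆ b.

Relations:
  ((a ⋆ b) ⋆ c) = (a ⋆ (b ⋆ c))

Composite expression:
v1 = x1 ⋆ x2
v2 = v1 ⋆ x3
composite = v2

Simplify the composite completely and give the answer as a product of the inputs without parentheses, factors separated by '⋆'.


The h-tree's shape is irrelevant; the x-reading-order decides.
(x1 ⋆ x2) linearizes to x1 ⋆ x2
((x1 ⋆ x2) ⋆ x3) linearizes to x1 ⋆ x2 ⋆ x3

x1 ⋆ x2 ⋆ x3


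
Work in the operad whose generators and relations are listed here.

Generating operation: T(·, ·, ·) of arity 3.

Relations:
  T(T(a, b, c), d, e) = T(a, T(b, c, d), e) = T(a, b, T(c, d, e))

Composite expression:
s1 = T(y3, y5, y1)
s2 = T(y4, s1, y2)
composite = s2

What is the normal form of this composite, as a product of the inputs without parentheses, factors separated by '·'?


y4 · y3 · y5 · y1 · y2

The T-tree's shape is irrelevant; the y-reading-order decides.
T(y3, y5, y1) spells out as y3 · y5 · y1
T(y4, T(y3, y5, y1), y2) spells out as y4 · y3 · y5 · y1 · y2


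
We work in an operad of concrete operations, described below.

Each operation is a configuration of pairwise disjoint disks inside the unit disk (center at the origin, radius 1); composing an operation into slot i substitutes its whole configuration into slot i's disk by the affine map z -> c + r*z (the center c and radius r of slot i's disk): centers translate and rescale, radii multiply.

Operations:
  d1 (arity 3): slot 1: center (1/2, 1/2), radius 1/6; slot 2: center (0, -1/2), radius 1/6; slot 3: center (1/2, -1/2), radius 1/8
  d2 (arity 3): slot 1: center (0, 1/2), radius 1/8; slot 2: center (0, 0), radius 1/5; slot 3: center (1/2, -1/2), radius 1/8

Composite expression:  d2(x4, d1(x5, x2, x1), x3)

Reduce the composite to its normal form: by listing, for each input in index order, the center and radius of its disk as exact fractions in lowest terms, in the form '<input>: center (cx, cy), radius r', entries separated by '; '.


Below d2, radii multiply path by path; the x-disk centers shift.
x4: after 1 affine step, its disk has center (0, 1/2), radius 1/8
x5: after 2 affine steps, its disk has center (1/10, 1/10), radius 1/30
x2: after 2 affine steps, its disk has center (0, -1/10), radius 1/30
x1: after 2 affine steps, its disk has center (1/10, -1/10), radius 1/40
x3: after 1 affine step, its disk has center (1/2, -1/2), radius 1/8

x1: center (1/10, -1/10), radius 1/40; x2: center (0, -1/10), radius 1/30; x3: center (1/2, -1/2), radius 1/8; x4: center (0, 1/2), radius 1/8; x5: center (1/10, 1/10), radius 1/30


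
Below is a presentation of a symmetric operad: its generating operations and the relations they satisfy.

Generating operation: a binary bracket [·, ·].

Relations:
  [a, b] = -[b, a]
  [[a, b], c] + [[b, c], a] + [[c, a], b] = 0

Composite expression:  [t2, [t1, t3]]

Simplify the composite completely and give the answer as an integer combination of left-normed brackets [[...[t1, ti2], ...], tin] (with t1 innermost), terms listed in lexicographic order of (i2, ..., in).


In the tensor algebra, words opening t1 carry the t1-anchored form.
Composite bracket: [t2, [t1, t3]]
Each bracket splits as ab - ba, giving 4 signed words (2^2 = 4).
Coefficients come from the t1-initial words:
  word t1t3t2 has sign -1, contributing -[[t1, t3], t2]

-[[t1, t3], t2]


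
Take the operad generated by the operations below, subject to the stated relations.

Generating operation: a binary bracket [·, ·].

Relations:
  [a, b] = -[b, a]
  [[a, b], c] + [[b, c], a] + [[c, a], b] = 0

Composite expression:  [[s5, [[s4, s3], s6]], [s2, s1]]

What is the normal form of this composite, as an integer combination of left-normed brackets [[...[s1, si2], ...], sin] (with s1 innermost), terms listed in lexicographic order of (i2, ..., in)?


[[[[[s1, s2], s3], s4], s6], s5] - [[[[[s1, s2], s4], s3], s6], s5] - [[[[[s1, s2], s5], s3], s4], s6] + [[[[[s1, s2], s5], s4], s3], s6] + [[[[[s1, s2], s5], s6], s3], s4] - [[[[[s1, s2], s5], s6], s4], s3] - [[[[[s1, s2], s6], s3], s4], s5] + [[[[[s1, s2], s6], s4], s3], s5]

Antisymmetry and Jacobi reduce to s1-anchored left-normed brackets.
Composite bracket: [[s5, [[s4, s3], s6]], [s2, s1]]
Expanding via [a, b] = ab - ba: 32 signed words (2^5 = 32).
Only words starting with s1 matter:
  s1s2s3s4s6s5 appears with sign +1, giving the term +[[[[[s1, s2], s3], s4], s6], s5]
  s1s2s4s3s6s5 appears with sign -1, giving the term -[[[[[s1, s2], s4], s3], s6], s5]
  s1s2s5s3s4s6 appears with sign -1, giving the term -[[[[[s1, s2], s5], s3], s4], s6]
  s1s2s5s4s3s6 appears with sign +1, giving the term +[[[[[s1, s2], s5], s4], s3], s6]
  s1s2s5s6s3s4 appears with sign +1, giving the term +[[[[[s1, s2], s5], s6], s3], s4]
  s1s2s5s6s4s3 appears with sign -1, giving the term -[[[[[s1, s2], s5], s6], s4], s3]
  s1s2s6s3s4s5 appears with sign -1, giving the term -[[[[[s1, s2], s6], s3], s4], s5]
  s1s2s6s4s3s5 appears with sign +1, giving the term +[[[[[s1, s2], s6], s4], s3], s5]


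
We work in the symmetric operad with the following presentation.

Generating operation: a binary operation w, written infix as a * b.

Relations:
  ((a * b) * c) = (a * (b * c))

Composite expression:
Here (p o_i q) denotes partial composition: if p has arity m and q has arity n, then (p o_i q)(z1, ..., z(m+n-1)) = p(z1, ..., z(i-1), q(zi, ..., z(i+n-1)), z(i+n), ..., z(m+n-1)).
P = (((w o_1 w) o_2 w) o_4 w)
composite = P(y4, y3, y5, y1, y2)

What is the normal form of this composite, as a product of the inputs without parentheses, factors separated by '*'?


y4 * y3 * y5 * y1 * y2

All parenthesizations of w agree; list the y-inputs left to right.
(y3 * y5) flattens to y3 * y5
(y4 * (y3 * y5)) flattens to y4 * y3 * y5
(y1 * y2) flattens to y1 * y2
((y4 * (y3 * y5)) * (y1 * y2)) flattens to y4 * y3 * y5 * y1 * y2


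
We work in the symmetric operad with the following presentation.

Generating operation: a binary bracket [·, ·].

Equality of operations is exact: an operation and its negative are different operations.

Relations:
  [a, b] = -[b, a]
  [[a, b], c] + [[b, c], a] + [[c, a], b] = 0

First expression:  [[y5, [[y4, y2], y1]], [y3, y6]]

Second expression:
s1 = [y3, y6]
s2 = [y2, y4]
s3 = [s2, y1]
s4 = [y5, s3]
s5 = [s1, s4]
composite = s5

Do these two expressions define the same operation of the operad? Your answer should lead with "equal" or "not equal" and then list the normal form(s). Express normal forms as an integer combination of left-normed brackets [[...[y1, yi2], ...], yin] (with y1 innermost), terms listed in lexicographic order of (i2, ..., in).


equal: each reduces to -[[[[[y1, y2], y4], y5], y3], y6] + [[[[[y1, y2], y4], y5], y6], y3] + [[[[[y1, y4], y2], y5], y3], y6] - [[[[[y1, y4], y2], y5], y6], y3]

Normal form of the first expression: -[[[[[y1, y2], y4], y5], y3], y6] + [[[[[y1, y2], y4], y5], y6], y3] + [[[[[y1, y4], y2], y5], y3], y6] - [[[[[y1, y4], y2], y5], y6], y3]
Normal form of the second expression: -[[[[[y1, y2], y4], y5], y3], y6] + [[[[[y1, y2], y4], y5], y6], y3] + [[[[[y1, y4], y2], y5], y3], y6] - [[[[[y1, y4], y2], y5], y6], y3]
The normal forms match — equal.


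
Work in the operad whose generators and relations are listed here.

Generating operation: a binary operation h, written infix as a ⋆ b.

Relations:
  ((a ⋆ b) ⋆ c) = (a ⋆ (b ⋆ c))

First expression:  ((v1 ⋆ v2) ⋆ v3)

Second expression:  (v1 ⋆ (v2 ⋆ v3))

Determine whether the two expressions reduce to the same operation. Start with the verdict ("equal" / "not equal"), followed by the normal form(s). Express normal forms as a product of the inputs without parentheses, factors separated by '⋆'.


Normal form of the first expression: v1 ⋆ v2 ⋆ v3
Normal form of the second expression: v1 ⋆ v2 ⋆ v3
Both agree, so they are equal.

equal; the common form is v1 ⋆ v2 ⋆ v3


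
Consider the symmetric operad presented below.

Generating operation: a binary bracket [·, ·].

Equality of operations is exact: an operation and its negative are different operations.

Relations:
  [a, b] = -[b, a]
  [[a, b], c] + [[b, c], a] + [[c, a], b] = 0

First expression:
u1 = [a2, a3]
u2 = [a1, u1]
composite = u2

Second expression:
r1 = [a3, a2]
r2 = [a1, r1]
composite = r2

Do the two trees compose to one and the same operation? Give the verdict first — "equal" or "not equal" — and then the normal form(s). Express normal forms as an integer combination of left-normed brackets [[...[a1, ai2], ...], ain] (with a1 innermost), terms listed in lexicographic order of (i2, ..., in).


Reducing the first expression gives [[a1, a2], a3] - [[a1, a3], a2]
Reducing the second expression gives -[[a1, a2], a3] + [[a1, a3], a2]
They disagree, so not equal.

not equal; the first gives [[a1, a2], a3] - [[a1, a3], a2] and the second -[[a1, a2], a3] + [[a1, a3], a2]


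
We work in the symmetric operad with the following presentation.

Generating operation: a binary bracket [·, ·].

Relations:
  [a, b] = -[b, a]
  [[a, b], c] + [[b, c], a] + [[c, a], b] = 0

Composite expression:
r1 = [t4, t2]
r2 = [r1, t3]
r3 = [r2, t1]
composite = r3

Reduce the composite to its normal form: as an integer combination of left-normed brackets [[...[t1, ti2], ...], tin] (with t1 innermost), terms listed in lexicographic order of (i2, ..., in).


Skip Jacobi rewriting: expand, keep t1-initial words, read off terms.
Composite bracket: [[[t4, t2], t3], t1]
Under [a, b] = ab - ba we get 8 signed associative words (2^3 = 8).
The t1-initial words carry the normal form:
  word t1t2t4t3 has sign +1, contributing +[[[t1, t2], t4], t3]
  word t1t3t2t4 has sign -1, contributing -[[[t1, t3], t2], t4]
  word t1t3t4t2 has sign +1, contributing +[[[t1, t3], t4], t2]
  word t1t4t2t3 has sign -1, contributing -[[[t1, t4], t2], t3]

[[[t1, t2], t4], t3] - [[[t1, t3], t2], t4] + [[[t1, t3], t4], t2] - [[[t1, t4], t2], t3]


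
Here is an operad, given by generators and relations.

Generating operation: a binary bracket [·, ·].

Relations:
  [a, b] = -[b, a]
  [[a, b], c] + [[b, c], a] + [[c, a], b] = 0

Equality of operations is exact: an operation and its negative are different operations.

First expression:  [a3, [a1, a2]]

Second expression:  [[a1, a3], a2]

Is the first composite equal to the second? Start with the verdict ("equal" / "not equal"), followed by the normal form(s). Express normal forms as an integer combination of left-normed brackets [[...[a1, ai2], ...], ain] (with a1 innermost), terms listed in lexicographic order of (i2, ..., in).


not equal: they reduce to -[[a1, a2], a3] and [[a1, a3], a2]

The first expression reduces to -[[a1, a2], a3]
The second expression reduces to [[a1, a3], a2]
Different reductions; not equal.


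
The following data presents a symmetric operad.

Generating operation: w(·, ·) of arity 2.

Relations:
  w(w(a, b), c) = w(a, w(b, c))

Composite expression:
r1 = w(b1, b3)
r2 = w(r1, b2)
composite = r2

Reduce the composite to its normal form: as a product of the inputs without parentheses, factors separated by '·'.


Under associativity of w, the answer is the b's in reading order.
w(b1, b3) collapses to b1 · b3
w(w(b1, b3), b2) collapses to b1 · b3 · b2

b1 · b3 · b2


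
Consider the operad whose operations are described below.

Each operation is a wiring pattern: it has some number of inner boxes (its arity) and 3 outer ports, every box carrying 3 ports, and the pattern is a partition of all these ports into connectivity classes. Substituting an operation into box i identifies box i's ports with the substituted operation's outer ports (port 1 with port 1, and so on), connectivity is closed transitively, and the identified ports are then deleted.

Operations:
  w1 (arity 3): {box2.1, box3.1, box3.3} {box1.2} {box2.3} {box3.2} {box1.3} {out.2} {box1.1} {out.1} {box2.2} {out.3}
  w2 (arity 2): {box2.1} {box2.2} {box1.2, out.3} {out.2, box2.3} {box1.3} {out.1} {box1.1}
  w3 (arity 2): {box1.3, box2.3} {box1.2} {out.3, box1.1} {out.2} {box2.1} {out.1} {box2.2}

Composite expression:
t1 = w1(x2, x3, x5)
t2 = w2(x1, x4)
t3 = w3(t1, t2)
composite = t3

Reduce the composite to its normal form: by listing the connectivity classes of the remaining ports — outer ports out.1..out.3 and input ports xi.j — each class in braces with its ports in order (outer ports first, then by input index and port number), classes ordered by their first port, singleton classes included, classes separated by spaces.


Connectivity passes through glued w3-boundaries; trace each wire chain.
after w1, the pattern on (x2, x3, x5) reads {out.1} {out.2} {out.3} {x2.1} {x2.2} {x2.3} {x3.1, x5.1, x5.3} {x3.2} {x3.3} {x5.2} (out.j = its outer ports)
after w2, the pattern on (x1, x4) reads {out.1} {out.2, x4.3} {out.3, x1.2} {x1.1} {x1.3} {x4.1} {x4.2} (out.j = its outer ports)
after w3, the pattern on (x2, x3, x5, x1, x4) reads {out.1} {out.2} {out.3} {x1.1} {x1.2} {x1.3} {x2.1} {x2.2} {x2.3} {x3.1, x5.1, x5.3} {x3.2} {x3.3} {x4.1} {x4.2} {x4.3} {x5.2} (out.j = its outer ports)

{out.1} {out.2} {out.3} {x1.1} {x1.2} {x1.3} {x2.1} {x2.2} {x2.3} {x3.1, x5.1, x5.3} {x3.2} {x3.3} {x4.1} {x4.2} {x4.3} {x5.2}


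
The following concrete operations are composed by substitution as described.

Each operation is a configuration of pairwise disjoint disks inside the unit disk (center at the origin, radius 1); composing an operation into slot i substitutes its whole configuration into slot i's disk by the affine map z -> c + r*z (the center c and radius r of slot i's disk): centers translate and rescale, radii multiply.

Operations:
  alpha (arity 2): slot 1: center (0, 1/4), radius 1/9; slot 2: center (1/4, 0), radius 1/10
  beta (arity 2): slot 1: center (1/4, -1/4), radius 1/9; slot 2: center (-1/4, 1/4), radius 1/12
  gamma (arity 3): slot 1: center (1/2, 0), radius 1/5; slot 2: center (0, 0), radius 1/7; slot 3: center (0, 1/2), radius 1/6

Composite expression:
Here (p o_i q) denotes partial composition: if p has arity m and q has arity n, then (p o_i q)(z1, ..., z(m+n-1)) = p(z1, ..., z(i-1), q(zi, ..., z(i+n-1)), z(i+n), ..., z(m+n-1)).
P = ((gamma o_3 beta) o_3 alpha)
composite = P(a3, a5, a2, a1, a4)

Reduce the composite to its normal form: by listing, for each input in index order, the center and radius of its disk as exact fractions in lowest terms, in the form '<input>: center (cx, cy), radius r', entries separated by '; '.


a1: center (5/108, 11/24), radius 1/540; a2: center (1/24, 25/54), radius 1/486; a3: center (1/2, 0), radius 1/5; a4: center (-1/24, 13/24), radius 1/72; a5: center (0, 0), radius 1/7

Each a-disk chains the slot maps above it in gamma; radii multiply.
a3: after 1 affine step, its disk has center (1/2, 0), radius 1/5
a5: after 1 affine step, its disk has center (0, 0), radius 1/7
a2: after 3 affine steps, its disk has center (1/24, 25/54), radius 1/486
a1: after 3 affine steps, its disk has center (5/108, 11/24), radius 1/540
a4: after 2 affine steps, its disk has center (-1/24, 13/24), radius 1/72


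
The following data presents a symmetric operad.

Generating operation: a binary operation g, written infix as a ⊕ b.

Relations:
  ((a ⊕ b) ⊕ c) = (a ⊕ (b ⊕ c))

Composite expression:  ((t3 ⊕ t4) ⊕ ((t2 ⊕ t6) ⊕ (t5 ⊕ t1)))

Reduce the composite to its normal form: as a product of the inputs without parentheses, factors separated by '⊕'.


t3 ⊕ t4 ⊕ t2 ⊕ t6 ⊕ t5 ⊕ t1


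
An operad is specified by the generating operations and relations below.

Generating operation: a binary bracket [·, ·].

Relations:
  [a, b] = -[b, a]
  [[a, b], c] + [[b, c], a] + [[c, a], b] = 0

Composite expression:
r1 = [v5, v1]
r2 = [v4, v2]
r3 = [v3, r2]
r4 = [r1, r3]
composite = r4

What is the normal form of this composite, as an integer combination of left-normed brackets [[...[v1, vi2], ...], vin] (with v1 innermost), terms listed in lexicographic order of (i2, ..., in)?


-[[[[v1, v5], v2], v4], v3] + [[[[v1, v5], v3], v2], v4] - [[[[v1, v5], v3], v4], v2] + [[[[v1, v5], v4], v2], v3]

Expand each bracket as ab - ba; the v1-initial words give the coefficients.
Composite bracket: [[v5, v1], [v3, [v4, v2]]]
Each bracket splits as ab - ba, giving 16 signed words (2^4 = 16).
Coefficients come from the v1-initial words:
  v1v5v2v4v3 appears with sign -1, giving the term -[[[[v1, v5], v2], v4], v3]
  v1v5v3v2v4 appears with sign +1, giving the term +[[[[v1, v5], v3], v2], v4]
  v1v5v3v4v2 appears with sign -1, giving the term -[[[[v1, v5], v3], v4], v2]
  v1v5v4v2v3 appears with sign +1, giving the term +[[[[v1, v5], v4], v2], v3]


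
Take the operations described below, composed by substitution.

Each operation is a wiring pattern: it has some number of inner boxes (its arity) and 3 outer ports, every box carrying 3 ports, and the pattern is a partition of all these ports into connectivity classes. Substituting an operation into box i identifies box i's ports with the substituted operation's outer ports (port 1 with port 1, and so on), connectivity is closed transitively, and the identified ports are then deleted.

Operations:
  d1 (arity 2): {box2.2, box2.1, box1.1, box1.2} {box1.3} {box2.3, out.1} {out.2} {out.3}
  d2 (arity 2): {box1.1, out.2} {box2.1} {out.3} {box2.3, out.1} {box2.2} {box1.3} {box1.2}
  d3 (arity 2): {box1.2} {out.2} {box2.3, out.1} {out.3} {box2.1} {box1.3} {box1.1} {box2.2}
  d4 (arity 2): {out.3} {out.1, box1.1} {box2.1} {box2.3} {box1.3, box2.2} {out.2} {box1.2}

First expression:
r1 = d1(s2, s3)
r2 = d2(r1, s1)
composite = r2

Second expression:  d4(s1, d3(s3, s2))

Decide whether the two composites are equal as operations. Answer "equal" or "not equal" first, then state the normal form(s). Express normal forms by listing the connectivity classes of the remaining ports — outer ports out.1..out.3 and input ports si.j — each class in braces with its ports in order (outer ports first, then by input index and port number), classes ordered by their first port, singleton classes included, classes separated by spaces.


not equal — first {out.1, s1.3} {out.2, s3.3} {out.3} {s1.1} {s1.2} {s2.1, s2.2, s3.1, s3.2} {s2.3}, second {out.1, s1.1} {out.2} {out.3} {s1.2} {s1.3} {s2.1} {s2.2} {s2.3} {s3.1} {s3.2} {s3.3}

Normal form of the first expression: {out.1, s1.3} {out.2, s3.3} {out.3} {s1.1} {s1.2} {s2.1, s2.2, s3.1, s3.2} {s2.3}
Normal form of the second expression: {out.1, s1.1} {out.2} {out.3} {s1.2} {s1.3} {s2.1} {s2.2} {s2.3} {s3.1} {s3.2} {s3.3}
Distinct normal forms: not equal.


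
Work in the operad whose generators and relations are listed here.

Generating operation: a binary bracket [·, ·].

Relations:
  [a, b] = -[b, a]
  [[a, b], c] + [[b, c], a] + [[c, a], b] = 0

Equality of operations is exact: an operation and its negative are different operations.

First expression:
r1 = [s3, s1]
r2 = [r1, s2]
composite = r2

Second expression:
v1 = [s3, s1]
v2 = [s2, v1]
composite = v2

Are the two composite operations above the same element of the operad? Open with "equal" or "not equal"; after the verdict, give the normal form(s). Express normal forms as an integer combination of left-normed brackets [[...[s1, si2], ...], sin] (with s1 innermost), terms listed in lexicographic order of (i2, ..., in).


not equal; first: -[[s1, s3], s2]; second: [[s1, s3], s2]


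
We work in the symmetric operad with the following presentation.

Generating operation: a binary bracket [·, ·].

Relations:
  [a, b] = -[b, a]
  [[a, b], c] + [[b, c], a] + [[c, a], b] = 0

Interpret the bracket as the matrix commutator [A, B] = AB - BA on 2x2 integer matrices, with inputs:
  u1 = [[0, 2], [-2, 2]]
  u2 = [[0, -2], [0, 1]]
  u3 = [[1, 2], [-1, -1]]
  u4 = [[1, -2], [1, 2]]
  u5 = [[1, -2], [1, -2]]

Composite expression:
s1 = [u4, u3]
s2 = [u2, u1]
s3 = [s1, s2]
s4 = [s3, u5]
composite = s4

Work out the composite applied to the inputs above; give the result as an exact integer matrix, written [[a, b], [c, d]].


[[0, 40], [20, 0]]

[u4, u3] = [[0, 2], [1, 0]]
[u2, u1] = [[4, -6], [-2, -4]]
[[u4, u3], [u2, u1]] = [[2, -16], [8, -2]]
[[[u4, u3], [u2, u1]], u5] = [[0, 40], [20, 0]]


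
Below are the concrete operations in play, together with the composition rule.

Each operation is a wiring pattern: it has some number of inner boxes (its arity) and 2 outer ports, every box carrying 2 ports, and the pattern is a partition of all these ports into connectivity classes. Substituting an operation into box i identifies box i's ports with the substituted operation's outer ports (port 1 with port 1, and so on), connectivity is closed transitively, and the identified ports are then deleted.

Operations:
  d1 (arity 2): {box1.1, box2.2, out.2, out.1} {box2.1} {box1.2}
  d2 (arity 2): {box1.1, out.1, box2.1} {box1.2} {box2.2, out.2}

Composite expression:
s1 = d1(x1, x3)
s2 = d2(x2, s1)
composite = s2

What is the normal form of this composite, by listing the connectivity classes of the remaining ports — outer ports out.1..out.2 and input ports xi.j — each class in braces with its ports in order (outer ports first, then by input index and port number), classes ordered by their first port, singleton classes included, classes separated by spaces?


{out.1, out.2, x1.1, x2.1, x3.2} {x1.2} {x2.2} {x3.1}

After gluing at d2, chains via deleted ports link the x-ports.
d1 over (x1, x3) gives {out.1, out.2, x1.1, x3.2} {x1.2} {x3.1}, out.j being that stage's outer ports
d2 over (x2, x1, x3) gives {out.1, out.2, x1.1, x2.1, x3.2} {x1.2} {x2.2} {x3.1}, out.j being that stage's outer ports
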